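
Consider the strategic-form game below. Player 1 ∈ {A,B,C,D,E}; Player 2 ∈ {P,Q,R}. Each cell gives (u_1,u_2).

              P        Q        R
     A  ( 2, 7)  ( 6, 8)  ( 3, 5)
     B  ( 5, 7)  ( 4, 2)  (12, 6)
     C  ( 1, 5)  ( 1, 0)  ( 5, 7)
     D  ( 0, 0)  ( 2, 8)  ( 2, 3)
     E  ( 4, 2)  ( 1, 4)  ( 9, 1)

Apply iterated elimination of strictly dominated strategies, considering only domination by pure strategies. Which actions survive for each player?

P1 drop C (B beats it: P:5>1 Q:4>1 R:12>5)
P1 drop D (A beats it: P:2>0 Q:6>2 R:3>2)
P1 drop E (B beats it: P:5>4 Q:4>1 R:12>9)
P2 drop R (P beats it: A:7>5 B:7>6)
P1→{A,B} P2→{P,Q}

IESDS → P1:{A,B} P2:{P,Q}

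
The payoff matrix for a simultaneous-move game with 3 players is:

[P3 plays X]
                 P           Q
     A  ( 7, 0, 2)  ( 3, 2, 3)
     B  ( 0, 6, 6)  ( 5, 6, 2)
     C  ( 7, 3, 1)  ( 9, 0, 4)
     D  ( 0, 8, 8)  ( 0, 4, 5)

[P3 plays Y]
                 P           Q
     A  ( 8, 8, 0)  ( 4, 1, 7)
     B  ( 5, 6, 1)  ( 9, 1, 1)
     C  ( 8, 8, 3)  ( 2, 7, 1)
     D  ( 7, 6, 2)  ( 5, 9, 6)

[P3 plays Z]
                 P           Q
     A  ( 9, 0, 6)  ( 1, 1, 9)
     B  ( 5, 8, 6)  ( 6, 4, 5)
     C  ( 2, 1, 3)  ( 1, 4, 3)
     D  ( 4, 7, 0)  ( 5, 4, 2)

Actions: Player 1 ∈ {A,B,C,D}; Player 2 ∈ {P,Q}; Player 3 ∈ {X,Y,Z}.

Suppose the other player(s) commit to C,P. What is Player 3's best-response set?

u_3(X vs C,P) = 1
u_3(Y vs C,P) = 3
u_3(Z vs C,P) = 3
max payoff 3 at {Y,Z}

P3 best: {Y,Z}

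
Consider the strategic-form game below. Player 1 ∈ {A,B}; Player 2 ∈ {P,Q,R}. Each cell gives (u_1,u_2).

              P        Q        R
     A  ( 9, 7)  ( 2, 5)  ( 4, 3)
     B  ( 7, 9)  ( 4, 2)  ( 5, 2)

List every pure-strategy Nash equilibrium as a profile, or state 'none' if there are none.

(A,P): NE
(A,Q): not NE [P1→B gives 4>2; P2→P gives 7>5]
(A,R): not NE [P1→B gives 5>4; P2→P gives 7>3]
(B,P): not NE [P1→A gives 9>7]
(B,Q): not NE [P2→P gives 9>2]
(B,R): not NE [P2→P gives 9>2]

NE set: (A,P)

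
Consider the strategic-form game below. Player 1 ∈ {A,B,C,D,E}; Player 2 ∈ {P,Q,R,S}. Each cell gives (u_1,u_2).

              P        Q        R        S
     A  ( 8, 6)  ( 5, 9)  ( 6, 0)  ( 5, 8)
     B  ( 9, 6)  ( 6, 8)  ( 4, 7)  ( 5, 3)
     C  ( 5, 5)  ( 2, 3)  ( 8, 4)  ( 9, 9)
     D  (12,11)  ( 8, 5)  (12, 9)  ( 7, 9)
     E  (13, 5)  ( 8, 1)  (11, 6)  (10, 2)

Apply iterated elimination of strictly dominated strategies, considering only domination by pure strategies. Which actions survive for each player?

IESDS → P1:{D,E} P2:{P,R}

P1 drop A (D beats it: P:12>8 Q:8>5 R:12>6 S:7>5)
P1 drop B (D beats it: P:12>9 Q:8>6 R:12>4 S:7>5)
P1 drop C (E beats it: P:13>5 Q:8>2 R:11>8 S:10>9)
P2 drop Q (P beats it: D:11>5 E:5>1)
P2 drop S (P beats it: D:11>9 E:5>2)
P1→{D,E} P2→{P,R}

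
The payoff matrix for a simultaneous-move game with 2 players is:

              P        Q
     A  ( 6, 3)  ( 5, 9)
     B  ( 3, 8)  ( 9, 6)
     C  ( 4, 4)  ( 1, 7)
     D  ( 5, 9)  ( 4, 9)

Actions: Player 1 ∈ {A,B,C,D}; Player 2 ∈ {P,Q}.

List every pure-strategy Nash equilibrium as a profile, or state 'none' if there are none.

(A,P): not NE [P2→Q gives 9>3]
(A,Q): not NE [P1→B gives 9>5]
(B,P): not NE [P1→A gives 6>3]
(B,Q): not NE [P2→P gives 8>6]
(C,P): not NE [P1→A gives 6>4; P2→Q gives 7>4]
(C,Q): not NE [P1→B gives 9>1]
(D,P): not NE [P1→A gives 6>5]
(D,Q): not NE [P1→B gives 9>4]

PSNE: ∅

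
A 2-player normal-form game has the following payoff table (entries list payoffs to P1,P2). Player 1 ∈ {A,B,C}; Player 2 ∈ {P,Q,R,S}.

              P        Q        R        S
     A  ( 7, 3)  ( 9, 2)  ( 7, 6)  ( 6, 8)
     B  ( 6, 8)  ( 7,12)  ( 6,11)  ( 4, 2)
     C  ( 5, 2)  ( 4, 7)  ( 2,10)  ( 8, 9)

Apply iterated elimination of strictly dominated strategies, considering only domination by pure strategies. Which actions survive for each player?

P1 drop B (A beats it: P:7>6 Q:9>7 R:7>6 S:6>4)
P2 drop P (R beats it: A:6>3 C:10>2)
P2 drop Q (R beats it: A:6>2 C:10>7)
P1→{A,C} P2→{R,S}

IESDS → P1:{A,C} P2:{R,S}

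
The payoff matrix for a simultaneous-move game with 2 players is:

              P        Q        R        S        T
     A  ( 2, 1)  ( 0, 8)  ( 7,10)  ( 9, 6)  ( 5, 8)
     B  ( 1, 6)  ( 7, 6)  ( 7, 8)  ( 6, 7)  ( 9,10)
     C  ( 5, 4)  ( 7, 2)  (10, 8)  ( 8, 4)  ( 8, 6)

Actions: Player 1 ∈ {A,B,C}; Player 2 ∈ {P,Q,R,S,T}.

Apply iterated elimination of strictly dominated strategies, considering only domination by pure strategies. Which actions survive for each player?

P2 drop P (R beats it: A:10>1 B:8>6 C:8>4)
P2 drop Q (R beats it: A:10>8 B:8>6 C:8>2)
P2 drop S (R beats it: A:10>6 B:8>7 C:8>4)
P1 drop A (C beats it: R:10>7 T:8>5)
P1→{B,C} P2→{R,T}

Remaining: P1:{B,C} P2:{R,T}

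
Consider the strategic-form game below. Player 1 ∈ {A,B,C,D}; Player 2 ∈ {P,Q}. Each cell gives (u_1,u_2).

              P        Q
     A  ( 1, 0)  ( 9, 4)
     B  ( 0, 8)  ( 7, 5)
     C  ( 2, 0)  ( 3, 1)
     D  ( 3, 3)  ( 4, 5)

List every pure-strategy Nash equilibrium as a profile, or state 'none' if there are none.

(A,P): not NE [P1→D gives 3>1; P2→Q gives 4>0]
(A,Q): NE
(B,P): not NE [P1→D gives 3>0]
(B,Q): not NE [P1→A gives 9>7; P2→P gives 8>5]
(C,P): not NE [P1→D gives 3>2; P2→Q gives 1>0]
(C,Q): not NE [P1→A gives 9>3]
(D,P): not NE [P2→Q gives 5>3]
(D,Q): not NE [P1→A gives 9>4]

PSNE = {(A,Q)}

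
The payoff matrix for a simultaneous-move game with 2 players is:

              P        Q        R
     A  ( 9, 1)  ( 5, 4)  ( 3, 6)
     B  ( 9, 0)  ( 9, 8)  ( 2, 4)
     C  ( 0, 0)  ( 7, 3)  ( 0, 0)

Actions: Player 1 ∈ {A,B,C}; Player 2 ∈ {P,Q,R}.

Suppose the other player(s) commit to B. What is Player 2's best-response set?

BR_2 = {Q}

u_2(P vs B) = 0
u_2(Q vs B) = 8
u_2(R vs B) = 4
max payoff 8 at {Q}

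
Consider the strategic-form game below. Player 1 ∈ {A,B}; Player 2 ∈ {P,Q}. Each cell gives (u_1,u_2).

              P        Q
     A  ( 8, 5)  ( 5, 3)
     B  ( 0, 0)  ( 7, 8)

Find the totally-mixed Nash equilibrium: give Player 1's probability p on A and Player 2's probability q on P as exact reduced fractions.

P1 indiff ⇒ q·8+(1-q)·5 = q·0+(1-q)·7 ⇒ q(8) = (1-q)(2) ⇒ q = 1/5
P2 indiff ⇒ p·5+(1-p)·0 = p·3+(1-p)·8 ⇒ p(2) = (1-p)(8) ⇒ p = 4/5

P1 mixes 4/5 on A; P2 mixes 1/5 on P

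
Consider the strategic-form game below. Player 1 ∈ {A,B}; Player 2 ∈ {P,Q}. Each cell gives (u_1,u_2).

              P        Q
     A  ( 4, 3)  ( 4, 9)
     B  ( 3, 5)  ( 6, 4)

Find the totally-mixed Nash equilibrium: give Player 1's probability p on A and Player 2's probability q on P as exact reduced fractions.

p=1/7, q=2/3

P1 indiff ⇒ q·4+(1-q)·4 = q·3+(1-q)·6 ⇒ q(1) = (1-q)(2) ⇒ q = 2/3
P2 indiff ⇒ p·3+(1-p)·5 = p·9+(1-p)·4 ⇒ p(-6) = (1-p)(-1) ⇒ p = 1/7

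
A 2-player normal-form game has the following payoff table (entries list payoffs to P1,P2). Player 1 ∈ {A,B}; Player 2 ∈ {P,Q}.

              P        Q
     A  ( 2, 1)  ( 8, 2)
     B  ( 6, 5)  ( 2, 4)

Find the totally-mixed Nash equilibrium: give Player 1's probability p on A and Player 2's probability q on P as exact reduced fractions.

P1 mixes 1/2 on A; P2 mixes 3/5 on P

P1 indiff ⇒ q·2+(1-q)·8 = q·6+(1-q)·2 ⇒ q(-4) = (1-q)(-6) ⇒ q = 3/5
P2 indiff ⇒ p·1+(1-p)·5 = p·2+(1-p)·4 ⇒ p(-1) = (1-p)(-1) ⇒ p = 1/2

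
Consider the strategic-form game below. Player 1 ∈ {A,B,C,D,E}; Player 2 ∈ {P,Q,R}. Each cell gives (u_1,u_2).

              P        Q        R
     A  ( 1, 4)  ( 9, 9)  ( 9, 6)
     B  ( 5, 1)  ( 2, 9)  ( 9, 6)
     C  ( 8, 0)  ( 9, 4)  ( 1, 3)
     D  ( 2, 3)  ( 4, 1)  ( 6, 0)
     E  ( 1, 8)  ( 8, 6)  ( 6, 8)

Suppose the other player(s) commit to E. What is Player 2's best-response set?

BR_2 = {P,R}

u_2(P vs E) = 8
u_2(Q vs E) = 6
u_2(R vs E) = 8
max payoff 8 at {P,R}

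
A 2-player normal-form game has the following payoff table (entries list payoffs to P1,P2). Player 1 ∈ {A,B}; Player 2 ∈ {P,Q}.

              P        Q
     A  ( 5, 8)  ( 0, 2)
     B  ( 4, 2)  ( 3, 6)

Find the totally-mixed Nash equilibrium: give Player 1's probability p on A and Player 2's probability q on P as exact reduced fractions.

p=2/5, q=3/4

P1 indiff ⇒ q·5+(1-q)·0 = q·4+(1-q)·3 ⇒ q(1) = (1-q)(3) ⇒ q = 3/4
P2 indiff ⇒ p·8+(1-p)·2 = p·2+(1-p)·6 ⇒ p(6) = (1-p)(4) ⇒ p = 2/5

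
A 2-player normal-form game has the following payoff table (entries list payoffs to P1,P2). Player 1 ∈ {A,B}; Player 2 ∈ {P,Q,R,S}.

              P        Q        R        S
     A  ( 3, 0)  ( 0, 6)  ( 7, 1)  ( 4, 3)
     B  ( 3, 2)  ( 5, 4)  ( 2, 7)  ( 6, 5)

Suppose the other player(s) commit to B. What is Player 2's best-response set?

argmax u_2 = {R}

u_2(P vs B) = 2
u_2(Q vs B) = 4
u_2(R vs B) = 7
u_2(S vs B) = 5
max payoff 7 at {R}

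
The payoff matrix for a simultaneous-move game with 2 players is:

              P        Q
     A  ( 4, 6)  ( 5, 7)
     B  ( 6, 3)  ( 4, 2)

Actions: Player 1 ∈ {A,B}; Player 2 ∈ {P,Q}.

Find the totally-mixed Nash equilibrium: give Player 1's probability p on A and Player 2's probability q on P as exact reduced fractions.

p=1/2, q=1/3

P1 indiff ⇒ q·4+(1-q)·5 = q·6+(1-q)·4 ⇒ q(-2) = (1-q)(-1) ⇒ q = 1/3
P2 indiff ⇒ p·6+(1-p)·3 = p·7+(1-p)·2 ⇒ p(-1) = (1-p)(-1) ⇒ p = 1/2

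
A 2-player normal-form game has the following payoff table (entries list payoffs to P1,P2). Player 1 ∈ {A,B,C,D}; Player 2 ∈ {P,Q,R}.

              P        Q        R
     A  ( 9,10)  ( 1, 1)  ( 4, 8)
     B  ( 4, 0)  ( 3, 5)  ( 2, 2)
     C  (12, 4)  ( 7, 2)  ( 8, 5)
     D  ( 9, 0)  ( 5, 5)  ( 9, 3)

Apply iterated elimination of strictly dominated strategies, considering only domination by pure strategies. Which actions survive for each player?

Remaining: P1:{C,D} P2:{Q,R}

P1 drop A (C beats it: P:12>9 Q:7>1 R:8>4)
P1 drop B (C beats it: P:12>4 Q:7>3 R:8>2)
P2 drop P (R beats it: C:5>4 D:3>0)
P1→{C,D} P2→{Q,R}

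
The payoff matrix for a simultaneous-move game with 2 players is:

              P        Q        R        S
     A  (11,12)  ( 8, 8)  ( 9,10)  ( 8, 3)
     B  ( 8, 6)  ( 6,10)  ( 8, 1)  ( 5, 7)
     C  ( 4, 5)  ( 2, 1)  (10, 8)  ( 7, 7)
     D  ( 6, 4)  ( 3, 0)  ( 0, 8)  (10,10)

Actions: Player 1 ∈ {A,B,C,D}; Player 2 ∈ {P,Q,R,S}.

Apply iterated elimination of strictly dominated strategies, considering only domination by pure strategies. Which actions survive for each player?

Survivors P1:{A,C,D} P2:{P,R,S}

P1 drop B (A beats it: P:11>8 Q:8>6 R:9>8 S:8>5)
P2 drop Q (P beats it: A:12>8 C:5>1 D:4>0)
P1→{A,C,D} P2→{P,R,S}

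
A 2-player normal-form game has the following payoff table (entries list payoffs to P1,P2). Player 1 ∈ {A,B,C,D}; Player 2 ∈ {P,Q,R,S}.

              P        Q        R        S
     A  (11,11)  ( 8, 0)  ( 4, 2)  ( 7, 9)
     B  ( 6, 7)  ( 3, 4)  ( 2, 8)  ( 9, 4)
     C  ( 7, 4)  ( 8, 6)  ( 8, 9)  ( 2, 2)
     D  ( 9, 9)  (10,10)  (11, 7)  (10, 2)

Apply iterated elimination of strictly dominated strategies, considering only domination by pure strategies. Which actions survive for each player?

P1 drop B (D beats it: P:9>6 Q:10>3 R:11>2 S:10>9)
P1 drop C (D beats it: P:9>7 Q:10>8 R:11>8 S:10>2)
P2 drop R (P beats it: A:11>2 D:9>7)
P2 drop S (P beats it: A:11>9 D:9>2)
P1→{A,D} P2→{P,Q}

IESDS → P1:{A,D} P2:{P,Q}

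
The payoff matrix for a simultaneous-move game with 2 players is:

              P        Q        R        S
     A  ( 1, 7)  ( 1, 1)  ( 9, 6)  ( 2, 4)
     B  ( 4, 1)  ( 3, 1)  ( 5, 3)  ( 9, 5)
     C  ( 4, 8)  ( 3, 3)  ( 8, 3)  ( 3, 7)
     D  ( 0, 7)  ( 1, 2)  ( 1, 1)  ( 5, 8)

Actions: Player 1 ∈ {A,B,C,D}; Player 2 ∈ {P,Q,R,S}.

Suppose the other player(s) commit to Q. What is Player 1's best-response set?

u_1(A vs Q) = 1
u_1(B vs Q) = 3
u_1(C vs Q) = 3
u_1(D vs Q) = 1
max payoff 3 at {B,C}

BR_1 = {B,C}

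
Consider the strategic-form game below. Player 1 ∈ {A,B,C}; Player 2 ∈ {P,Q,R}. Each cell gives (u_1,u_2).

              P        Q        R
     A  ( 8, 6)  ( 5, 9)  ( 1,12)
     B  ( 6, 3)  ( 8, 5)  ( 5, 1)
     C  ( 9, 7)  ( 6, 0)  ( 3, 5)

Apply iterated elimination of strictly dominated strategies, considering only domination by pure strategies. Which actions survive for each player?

P1 drop A (C beats it: P:9>8 Q:6>5 R:3>1)
P2 drop R (P beats it: B:3>1 C:7>5)
P1→{B,C} P2→{P,Q}

Survivors P1:{B,C} P2:{P,Q}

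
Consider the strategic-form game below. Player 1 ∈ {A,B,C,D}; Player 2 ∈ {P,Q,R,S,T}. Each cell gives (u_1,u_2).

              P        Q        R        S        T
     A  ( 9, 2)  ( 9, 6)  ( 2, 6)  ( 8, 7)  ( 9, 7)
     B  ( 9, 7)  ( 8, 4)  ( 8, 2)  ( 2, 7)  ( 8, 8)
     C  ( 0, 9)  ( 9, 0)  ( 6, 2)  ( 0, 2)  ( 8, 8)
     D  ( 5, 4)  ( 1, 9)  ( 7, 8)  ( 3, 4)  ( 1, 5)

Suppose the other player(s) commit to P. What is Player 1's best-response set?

u_1(A vs P) = 9
u_1(B vs P) = 9
u_1(C vs P) = 0
u_1(D vs P) = 5
max payoff 9 at {A,B}

BR_1 = {A,B}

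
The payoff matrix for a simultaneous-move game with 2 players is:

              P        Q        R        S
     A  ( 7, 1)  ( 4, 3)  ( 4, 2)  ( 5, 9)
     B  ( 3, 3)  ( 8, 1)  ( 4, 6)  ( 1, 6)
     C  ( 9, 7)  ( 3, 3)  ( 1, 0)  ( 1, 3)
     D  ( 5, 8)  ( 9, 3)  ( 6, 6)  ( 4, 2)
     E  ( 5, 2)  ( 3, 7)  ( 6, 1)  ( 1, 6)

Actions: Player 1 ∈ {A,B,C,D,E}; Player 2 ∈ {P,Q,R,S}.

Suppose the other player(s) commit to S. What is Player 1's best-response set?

P1 best: {A}

u_1(A vs S) = 5
u_1(B vs S) = 1
u_1(C vs S) = 1
u_1(D vs S) = 4
u_1(E vs S) = 1
max payoff 5 at {A}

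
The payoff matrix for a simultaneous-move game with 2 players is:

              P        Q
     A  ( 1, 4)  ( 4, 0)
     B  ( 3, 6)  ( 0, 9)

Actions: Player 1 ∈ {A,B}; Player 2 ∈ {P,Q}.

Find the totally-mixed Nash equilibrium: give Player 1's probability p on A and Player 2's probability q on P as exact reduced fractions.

P1 indiff ⇒ q·1+(1-q)·4 = q·3+(1-q)·0 ⇒ q(-2) = (1-q)(-4) ⇒ q = 2/3
P2 indiff ⇒ p·4+(1-p)·6 = p·0+(1-p)·9 ⇒ p(4) = (1-p)(3) ⇒ p = 3/7

p=3/7, q=2/3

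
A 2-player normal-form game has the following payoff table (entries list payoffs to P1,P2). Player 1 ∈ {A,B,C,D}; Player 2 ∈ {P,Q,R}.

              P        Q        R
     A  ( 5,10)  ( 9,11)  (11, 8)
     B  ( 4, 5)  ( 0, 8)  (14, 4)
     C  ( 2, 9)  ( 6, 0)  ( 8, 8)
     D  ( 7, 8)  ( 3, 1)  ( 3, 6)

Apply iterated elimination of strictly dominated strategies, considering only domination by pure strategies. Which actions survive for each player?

Survivors P1:{A,D} P2:{P,Q}

P1 drop C (A beats it: P:5>2 Q:9>6 R:11>8)
P2 drop R (P beats it: A:10>8 B:5>4 D:8>6)
P1 drop B (A beats it: P:5>4 Q:9>0)
P1→{A,D} P2→{P,Q}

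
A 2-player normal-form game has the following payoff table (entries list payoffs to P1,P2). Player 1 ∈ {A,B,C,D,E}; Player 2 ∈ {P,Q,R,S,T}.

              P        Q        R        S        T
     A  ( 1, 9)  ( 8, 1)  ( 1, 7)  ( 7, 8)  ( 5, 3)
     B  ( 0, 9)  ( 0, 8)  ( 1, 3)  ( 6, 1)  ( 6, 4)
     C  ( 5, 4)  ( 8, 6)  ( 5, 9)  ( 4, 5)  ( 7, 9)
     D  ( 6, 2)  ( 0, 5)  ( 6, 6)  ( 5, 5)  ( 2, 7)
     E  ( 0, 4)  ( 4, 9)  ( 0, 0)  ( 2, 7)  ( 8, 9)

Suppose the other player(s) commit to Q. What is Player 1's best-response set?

u_1(A vs Q) = 8
u_1(B vs Q) = 0
u_1(C vs Q) = 8
u_1(D vs Q) = 0
u_1(E vs Q) = 4
max payoff 8 at {A,C}

P1 best: {A,C}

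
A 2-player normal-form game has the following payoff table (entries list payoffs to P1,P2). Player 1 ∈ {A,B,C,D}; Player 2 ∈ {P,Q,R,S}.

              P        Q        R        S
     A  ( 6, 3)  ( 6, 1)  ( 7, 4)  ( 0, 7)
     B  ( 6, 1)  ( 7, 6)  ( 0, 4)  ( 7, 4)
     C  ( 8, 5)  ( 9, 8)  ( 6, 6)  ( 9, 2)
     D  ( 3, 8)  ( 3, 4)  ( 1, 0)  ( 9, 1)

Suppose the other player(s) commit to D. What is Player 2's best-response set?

P2 best: {P}

u_2(P vs D) = 8
u_2(Q vs D) = 4
u_2(R vs D) = 0
u_2(S vs D) = 1
max payoff 8 at {P}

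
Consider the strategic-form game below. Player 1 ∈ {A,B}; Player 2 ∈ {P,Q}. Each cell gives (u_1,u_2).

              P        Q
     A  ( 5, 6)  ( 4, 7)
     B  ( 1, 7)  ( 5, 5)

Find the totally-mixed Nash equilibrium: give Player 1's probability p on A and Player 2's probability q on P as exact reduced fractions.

(p,q) = (2/3, 1/5)

P1 indiff ⇒ q·5+(1-q)·4 = q·1+(1-q)·5 ⇒ q(4) = (1-q)(1) ⇒ q = 1/5
P2 indiff ⇒ p·6+(1-p)·7 = p·7+(1-p)·5 ⇒ p(-1) = (1-p)(-2) ⇒ p = 2/3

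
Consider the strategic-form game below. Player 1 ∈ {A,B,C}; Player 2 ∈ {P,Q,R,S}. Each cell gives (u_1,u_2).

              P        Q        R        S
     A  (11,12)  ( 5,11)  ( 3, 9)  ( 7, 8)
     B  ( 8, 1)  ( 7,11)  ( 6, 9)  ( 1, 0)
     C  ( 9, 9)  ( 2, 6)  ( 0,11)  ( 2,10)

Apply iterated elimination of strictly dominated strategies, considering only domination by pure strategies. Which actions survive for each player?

Survivors P1:{A,B} P2:{P,Q}

P1 drop C (A beats it: P:11>9 Q:5>2 R:3>0 S:7>2)
P2 drop R (Q beats it: A:11>9 B:11>9)
P2 drop S (P beats it: A:12>8 B:1>0)
P1→{A,B} P2→{P,Q}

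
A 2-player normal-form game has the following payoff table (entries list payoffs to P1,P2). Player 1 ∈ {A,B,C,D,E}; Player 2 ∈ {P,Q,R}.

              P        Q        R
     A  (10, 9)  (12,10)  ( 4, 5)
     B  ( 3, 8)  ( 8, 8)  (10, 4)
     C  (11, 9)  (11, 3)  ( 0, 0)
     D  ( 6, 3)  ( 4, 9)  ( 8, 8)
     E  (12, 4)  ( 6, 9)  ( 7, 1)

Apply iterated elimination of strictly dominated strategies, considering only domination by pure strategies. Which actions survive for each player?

P2 drop R (Q beats it: A:10>5 B:8>4 C:3>0 D:9>8 E:9>1)
P1 drop B (A beats it: P:10>3 Q:12>8)
P1 drop D (A beats it: P:10>6 Q:12>4)
P1→{A,C,E} P2→{P,Q}

IESDS → P1:{A,C,E} P2:{P,Q}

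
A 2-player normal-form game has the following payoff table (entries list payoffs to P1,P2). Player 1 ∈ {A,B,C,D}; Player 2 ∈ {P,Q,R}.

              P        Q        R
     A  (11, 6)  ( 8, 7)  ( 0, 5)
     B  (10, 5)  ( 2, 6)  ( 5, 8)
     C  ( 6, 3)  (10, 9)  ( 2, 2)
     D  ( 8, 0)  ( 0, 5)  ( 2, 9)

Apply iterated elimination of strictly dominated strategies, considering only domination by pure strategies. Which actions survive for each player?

P1 drop D (B beats it: P:10>8 Q:2>0 R:5>2)
P2 drop P (Q beats it: A:7>6 B:6>5 C:9>3)
P1 drop A (C beats it: Q:10>8 R:2>0)
P1→{B,C} P2→{Q,R}

Remaining: P1:{B,C} P2:{Q,R}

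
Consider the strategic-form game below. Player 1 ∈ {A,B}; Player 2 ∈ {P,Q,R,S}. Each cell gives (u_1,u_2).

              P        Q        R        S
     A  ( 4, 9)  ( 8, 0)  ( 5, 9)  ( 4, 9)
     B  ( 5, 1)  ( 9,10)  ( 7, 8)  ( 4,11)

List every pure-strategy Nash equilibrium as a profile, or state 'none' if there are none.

Nash profiles: (A,S), (B,S)

(A,P): not NE [P1→B gives 5>4]
(A,Q): not NE [P1→B gives 9>8; P2→S gives 9>0]
(A,R): not NE [P1→B gives 7>5]
(A,S): NE
(B,P): not NE [P2→S gives 11>1]
(B,Q): not NE [P2→S gives 11>10]
(B,R): not NE [P2→S gives 11>8]
(B,S): NE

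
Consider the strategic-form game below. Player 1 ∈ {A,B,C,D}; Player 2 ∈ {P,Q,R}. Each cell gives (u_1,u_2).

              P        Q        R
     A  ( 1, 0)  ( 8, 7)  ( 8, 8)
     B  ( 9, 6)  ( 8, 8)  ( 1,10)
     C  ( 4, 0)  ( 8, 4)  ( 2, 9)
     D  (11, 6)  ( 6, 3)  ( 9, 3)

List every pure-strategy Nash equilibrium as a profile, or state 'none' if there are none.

(A,P): not NE [P1→D gives 11>1; P2→R gives 8>0]
(A,Q): not NE [P2→R gives 8>7]
(A,R): not NE [P1→D gives 9>8]
(B,P): not NE [P1→D gives 11>9; P2→R gives 10>6]
(B,Q): not NE [P2→R gives 10>8]
(B,R): not NE [P1→D gives 9>1]
(C,P): not NE [P1→D gives 11>4; P2→R gives 9>0]
(C,Q): not NE [P2→R gives 9>4]
(C,R): not NE [P1→D gives 9>2]
(D,P): NE
(D,Q): not NE [P1→C gives 8>6; P2→P gives 6>3]
(D,R): not NE [P2→P gives 6>3]

PSNE = {(D,P)}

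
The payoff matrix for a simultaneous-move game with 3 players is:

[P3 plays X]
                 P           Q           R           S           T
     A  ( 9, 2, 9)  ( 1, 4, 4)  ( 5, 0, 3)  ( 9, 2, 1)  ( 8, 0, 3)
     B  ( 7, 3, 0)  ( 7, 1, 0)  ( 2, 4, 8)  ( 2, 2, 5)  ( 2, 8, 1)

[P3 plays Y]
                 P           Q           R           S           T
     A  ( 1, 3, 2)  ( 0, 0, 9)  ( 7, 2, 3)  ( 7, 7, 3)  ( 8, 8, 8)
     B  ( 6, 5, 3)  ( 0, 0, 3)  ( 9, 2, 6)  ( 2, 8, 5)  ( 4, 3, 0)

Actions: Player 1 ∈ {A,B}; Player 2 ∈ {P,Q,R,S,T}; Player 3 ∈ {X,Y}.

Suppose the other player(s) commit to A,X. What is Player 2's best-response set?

argmax u_2 = {Q}

u_2(P vs A,X) = 2
u_2(Q vs A,X) = 4
u_2(R vs A,X) = 0
u_2(S vs A,X) = 2
u_2(T vs A,X) = 0
max payoff 4 at {Q}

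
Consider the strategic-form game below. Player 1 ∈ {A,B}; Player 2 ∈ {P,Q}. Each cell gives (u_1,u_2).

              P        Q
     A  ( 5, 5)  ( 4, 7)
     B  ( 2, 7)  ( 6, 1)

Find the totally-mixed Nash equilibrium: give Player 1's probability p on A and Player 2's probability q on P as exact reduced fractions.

P1 mixes 3/4 on A; P2 mixes 2/5 on P

P1 indiff ⇒ q·5+(1-q)·4 = q·2+(1-q)·6 ⇒ q(3) = (1-q)(2) ⇒ q = 2/5
P2 indiff ⇒ p·5+(1-p)·7 = p·7+(1-p)·1 ⇒ p(-2) = (1-p)(-6) ⇒ p = 3/4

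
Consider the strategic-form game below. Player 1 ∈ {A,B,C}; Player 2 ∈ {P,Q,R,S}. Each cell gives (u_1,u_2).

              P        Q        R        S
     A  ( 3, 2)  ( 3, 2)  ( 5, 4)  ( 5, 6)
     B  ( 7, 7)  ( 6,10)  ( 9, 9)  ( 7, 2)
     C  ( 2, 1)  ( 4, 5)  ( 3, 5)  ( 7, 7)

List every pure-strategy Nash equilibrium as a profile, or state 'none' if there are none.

(A,P): not NE [P1→B gives 7>3; P2→S gives 6>2]
(A,Q): not NE [P1→B gives 6>3; P2→S gives 6>2]
(A,R): not NE [P1→B gives 9>5; P2→S gives 6>4]
(A,S): not NE [P1→C gives 7>5]
(B,P): not NE [P2→Q gives 10>7]
(B,Q): NE
(B,R): not NE [P2→Q gives 10>9]
(B,S): not NE [P2→Q gives 10>2]
(C,P): not NE [P1→B gives 7>2; P2→S gives 7>1]
(C,Q): not NE [P1→B gives 6>4; P2→S gives 7>5]
(C,R): not NE [P1→B gives 9>3; P2→S gives 7>5]
(C,S): NE

PSNE = {(B,Q), (C,S)}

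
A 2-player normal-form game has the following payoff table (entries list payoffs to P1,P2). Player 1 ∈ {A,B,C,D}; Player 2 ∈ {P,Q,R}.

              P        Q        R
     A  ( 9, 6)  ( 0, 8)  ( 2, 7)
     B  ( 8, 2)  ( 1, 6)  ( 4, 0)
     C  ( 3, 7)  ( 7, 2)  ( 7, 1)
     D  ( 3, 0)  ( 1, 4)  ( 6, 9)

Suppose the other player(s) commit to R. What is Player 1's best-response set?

u_1(A vs R) = 2
u_1(B vs R) = 4
u_1(C vs R) = 7
u_1(D vs R) = 6
max payoff 7 at {C}

BR_1 = {C}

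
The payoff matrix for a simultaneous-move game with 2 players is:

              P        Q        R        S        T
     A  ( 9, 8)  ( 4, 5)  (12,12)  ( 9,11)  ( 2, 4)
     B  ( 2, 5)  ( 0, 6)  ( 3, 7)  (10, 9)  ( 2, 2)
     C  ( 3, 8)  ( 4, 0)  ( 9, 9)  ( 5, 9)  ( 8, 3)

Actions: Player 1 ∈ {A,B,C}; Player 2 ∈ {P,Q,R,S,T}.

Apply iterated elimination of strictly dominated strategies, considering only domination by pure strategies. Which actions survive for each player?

IESDS → P1:{A,B} P2:{R,S}

P2 drop P (R beats it: A:12>8 B:7>5 C:9>8)
P2 drop Q (R beats it: A:12>5 B:7>6 C:9>0)
P2 drop T (R beats it: A:12>4 B:7>2 C:9>3)
P1 drop C (A beats it: R:12>9 S:9>5)
P1→{A,B} P2→{R,S}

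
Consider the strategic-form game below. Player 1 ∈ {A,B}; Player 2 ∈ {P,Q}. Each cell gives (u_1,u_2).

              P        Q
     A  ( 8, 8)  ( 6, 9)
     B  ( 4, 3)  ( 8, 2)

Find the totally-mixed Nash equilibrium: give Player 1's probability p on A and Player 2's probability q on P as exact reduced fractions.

(p,q) = (1/2, 1/3)

P1 indiff ⇒ q·8+(1-q)·6 = q·4+(1-q)·8 ⇒ q(4) = (1-q)(2) ⇒ q = 1/3
P2 indiff ⇒ p·8+(1-p)·3 = p·9+(1-p)·2 ⇒ p(-1) = (1-p)(-1) ⇒ p = 1/2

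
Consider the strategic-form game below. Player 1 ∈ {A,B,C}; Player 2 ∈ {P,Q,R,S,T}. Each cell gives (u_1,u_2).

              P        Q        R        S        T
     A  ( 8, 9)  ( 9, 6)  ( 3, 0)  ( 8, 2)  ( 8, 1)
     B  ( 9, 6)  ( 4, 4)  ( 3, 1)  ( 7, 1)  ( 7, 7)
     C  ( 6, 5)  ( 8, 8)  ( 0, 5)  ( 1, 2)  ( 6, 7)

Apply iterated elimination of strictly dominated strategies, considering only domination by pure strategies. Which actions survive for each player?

P1 drop C (A beats it: P:8>6 Q:9>8 R:3>0 S:8>1 T:8>6)
P2 drop Q (P beats it: A:9>6 B:6>4)
P2 drop R (P beats it: A:9>0 B:6>1)
P2 drop S (P beats it: A:9>2 B:6>1)
P1→{A,B} P2→{P,T}

IESDS → P1:{A,B} P2:{P,T}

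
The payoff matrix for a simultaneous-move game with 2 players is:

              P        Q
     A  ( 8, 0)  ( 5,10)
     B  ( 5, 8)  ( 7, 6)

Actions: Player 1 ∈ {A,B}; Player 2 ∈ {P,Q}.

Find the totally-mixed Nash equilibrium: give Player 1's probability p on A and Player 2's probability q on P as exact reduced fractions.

P1 indiff ⇒ q·8+(1-q)·5 = q·5+(1-q)·7 ⇒ q(3) = (1-q)(2) ⇒ q = 2/5
P2 indiff ⇒ p·0+(1-p)·8 = p·10+(1-p)·6 ⇒ p(-10) = (1-p)(-2) ⇒ p = 1/6

p=1/6, q=2/5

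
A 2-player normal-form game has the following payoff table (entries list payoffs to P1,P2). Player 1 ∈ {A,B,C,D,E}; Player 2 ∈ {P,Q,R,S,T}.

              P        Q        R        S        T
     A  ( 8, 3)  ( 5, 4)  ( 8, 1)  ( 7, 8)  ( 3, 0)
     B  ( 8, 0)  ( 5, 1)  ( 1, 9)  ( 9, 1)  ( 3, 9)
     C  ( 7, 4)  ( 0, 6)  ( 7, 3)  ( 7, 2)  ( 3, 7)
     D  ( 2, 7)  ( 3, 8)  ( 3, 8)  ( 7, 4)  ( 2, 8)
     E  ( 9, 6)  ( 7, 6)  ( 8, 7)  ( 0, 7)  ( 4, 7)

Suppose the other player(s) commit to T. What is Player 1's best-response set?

argmax u_1 = {E}

u_1(A vs T) = 3
u_1(B vs T) = 3
u_1(C vs T) = 3
u_1(D vs T) = 2
u_1(E vs T) = 4
max payoff 4 at {E}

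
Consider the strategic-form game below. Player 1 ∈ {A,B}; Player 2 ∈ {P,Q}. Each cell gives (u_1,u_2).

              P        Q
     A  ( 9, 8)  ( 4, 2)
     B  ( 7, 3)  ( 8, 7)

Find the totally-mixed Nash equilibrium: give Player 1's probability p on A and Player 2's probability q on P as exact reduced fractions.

P1 indiff ⇒ q·9+(1-q)·4 = q·7+(1-q)·8 ⇒ q(2) = (1-q)(4) ⇒ q = 2/3
P2 indiff ⇒ p·8+(1-p)·3 = p·2+(1-p)·7 ⇒ p(6) = (1-p)(4) ⇒ p = 2/5

P1 mixes 2/5 on A; P2 mixes 2/3 on P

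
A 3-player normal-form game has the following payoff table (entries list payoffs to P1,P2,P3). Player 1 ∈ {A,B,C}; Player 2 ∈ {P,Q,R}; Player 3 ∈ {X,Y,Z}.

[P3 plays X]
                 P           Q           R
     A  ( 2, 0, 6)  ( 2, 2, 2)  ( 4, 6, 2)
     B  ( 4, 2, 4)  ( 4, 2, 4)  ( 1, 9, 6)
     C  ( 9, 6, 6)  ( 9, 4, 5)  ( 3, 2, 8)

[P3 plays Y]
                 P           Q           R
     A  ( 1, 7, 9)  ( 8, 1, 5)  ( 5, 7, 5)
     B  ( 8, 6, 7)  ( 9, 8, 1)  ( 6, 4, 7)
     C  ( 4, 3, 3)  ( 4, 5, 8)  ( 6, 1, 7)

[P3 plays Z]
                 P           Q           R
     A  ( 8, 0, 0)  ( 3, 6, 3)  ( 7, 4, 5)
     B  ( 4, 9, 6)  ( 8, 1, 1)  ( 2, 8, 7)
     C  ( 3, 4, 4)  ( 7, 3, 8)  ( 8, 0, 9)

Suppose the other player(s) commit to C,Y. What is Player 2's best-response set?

u_2(P vs C,Y) = 3
u_2(Q vs C,Y) = 5
u_2(R vs C,Y) = 1
max payoff 5 at {Q}

P2 best: {Q}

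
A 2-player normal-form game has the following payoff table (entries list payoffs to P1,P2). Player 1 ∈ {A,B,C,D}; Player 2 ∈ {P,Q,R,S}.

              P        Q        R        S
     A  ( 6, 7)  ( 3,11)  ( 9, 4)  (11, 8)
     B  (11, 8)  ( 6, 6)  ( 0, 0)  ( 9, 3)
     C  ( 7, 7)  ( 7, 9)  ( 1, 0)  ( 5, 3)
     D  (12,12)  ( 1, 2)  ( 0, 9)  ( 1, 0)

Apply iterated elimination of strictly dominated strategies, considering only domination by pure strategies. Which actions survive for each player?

Survivors P1:{B,C,D} P2:{P,Q}

P2 drop R (P beats it: A:7>4 B:8>0 C:7>0 D:12>9)
P2 drop S (Q beats it: A:11>8 B:6>3 C:9>3 D:2>0)
P1 drop A (B beats it: P:11>6 Q:6>3)
P1→{B,C,D} P2→{P,Q}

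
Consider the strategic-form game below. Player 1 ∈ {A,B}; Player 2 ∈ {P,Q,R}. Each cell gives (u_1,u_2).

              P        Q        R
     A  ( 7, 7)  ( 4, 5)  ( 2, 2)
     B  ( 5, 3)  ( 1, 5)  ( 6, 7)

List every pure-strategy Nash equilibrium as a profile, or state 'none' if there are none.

NE set: (A,P), (B,R)

(A,P): NE
(A,Q): not NE [P2→P gives 7>5]
(A,R): not NE [P1→B gives 6>2; P2→P gives 7>2]
(B,P): not NE [P1→A gives 7>5; P2→R gives 7>3]
(B,Q): not NE [P1→A gives 4>1; P2→R gives 7>5]
(B,R): NE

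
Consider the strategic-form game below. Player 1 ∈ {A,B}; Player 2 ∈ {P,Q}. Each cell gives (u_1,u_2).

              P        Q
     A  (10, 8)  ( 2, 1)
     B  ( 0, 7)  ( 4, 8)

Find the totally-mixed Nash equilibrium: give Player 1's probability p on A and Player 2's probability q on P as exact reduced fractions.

p=1/8, q=1/6

P1 indiff ⇒ q·10+(1-q)·2 = q·0+(1-q)·4 ⇒ q(10) = (1-q)(2) ⇒ q = 1/6
P2 indiff ⇒ p·8+(1-p)·7 = p·1+(1-p)·8 ⇒ p(7) = (1-p)(1) ⇒ p = 1/8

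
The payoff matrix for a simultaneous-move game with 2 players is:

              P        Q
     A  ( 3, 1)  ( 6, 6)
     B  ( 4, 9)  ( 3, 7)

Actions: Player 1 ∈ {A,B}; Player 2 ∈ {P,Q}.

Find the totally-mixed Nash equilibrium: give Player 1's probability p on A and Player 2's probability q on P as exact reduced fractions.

(p,q) = (2/7, 3/4)

P1 indiff ⇒ q·3+(1-q)·6 = q·4+(1-q)·3 ⇒ q(-1) = (1-q)(-3) ⇒ q = 3/4
P2 indiff ⇒ p·1+(1-p)·9 = p·6+(1-p)·7 ⇒ p(-5) = (1-p)(-2) ⇒ p = 2/7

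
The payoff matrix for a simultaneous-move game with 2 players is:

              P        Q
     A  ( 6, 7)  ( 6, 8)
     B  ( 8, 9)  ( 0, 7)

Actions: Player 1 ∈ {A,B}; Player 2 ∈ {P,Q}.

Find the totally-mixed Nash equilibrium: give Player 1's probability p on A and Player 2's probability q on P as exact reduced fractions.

P1 indiff ⇒ q·6+(1-q)·6 = q·8+(1-q)·0 ⇒ q(-2) = (1-q)(-6) ⇒ q = 3/4
P2 indiff ⇒ p·7+(1-p)·9 = p·8+(1-p)·7 ⇒ p(-1) = (1-p)(-2) ⇒ p = 2/3

P1 mixes 2/3 on A; P2 mixes 3/4 on P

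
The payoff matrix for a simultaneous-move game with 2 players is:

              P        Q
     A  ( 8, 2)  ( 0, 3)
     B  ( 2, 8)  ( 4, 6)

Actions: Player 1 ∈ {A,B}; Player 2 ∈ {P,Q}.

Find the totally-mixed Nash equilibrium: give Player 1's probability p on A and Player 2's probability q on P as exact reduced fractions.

P1 indiff ⇒ q·8+(1-q)·0 = q·2+(1-q)·4 ⇒ q(6) = (1-q)(4) ⇒ q = 2/5
P2 indiff ⇒ p·2+(1-p)·8 = p·3+(1-p)·6 ⇒ p(-1) = (1-p)(-2) ⇒ p = 2/3

(p,q) = (2/3, 2/5)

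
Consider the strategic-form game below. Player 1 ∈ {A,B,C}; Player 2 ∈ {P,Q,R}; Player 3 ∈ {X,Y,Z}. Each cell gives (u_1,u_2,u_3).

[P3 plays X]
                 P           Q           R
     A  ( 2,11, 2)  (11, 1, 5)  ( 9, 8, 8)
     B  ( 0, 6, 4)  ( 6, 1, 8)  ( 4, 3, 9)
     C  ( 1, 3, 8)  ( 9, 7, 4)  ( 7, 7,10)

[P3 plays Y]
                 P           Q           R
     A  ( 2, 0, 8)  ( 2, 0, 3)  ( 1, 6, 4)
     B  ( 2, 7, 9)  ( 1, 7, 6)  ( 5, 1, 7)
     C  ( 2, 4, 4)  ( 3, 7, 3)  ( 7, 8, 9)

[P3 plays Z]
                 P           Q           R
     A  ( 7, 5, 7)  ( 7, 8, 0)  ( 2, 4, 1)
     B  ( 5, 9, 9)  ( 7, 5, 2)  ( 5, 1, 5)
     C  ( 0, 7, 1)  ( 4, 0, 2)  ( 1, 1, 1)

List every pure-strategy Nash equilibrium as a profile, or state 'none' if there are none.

PSNE = {(B,P,Y)}

(A,P,X): not NE [P3→Y gives 8>2]
(A,P,Y): not NE [P2→R gives 6>0]
(A,P,Z): not NE [P2→Q gives 8>5; P3→Y gives 8>7]
(A,Q,X): not NE [P2→P gives 11>1]
(A,Q,Y): not NE [P1→C gives 3>2; P2→R gives 6>0; P3→X gives 5>3]
(A,Q,Z): not NE [P3→X gives 5>0]
(A,R,X): not NE [P2→P gives 11>8]
(A,R,Y): not NE [P1→C gives 7>1; P3→X gives 8>4]
(A,R,Z): not NE [P1→B gives 5>2; P2→Q gives 8>4; P3→X gives 8>1]
(B,P,X): not NE [P1→A gives 2>0; P3→Z gives 9>4]
(B,P,Y): NE
(B,P,Z): not NE [P1→A gives 7>5]
(B,Q,X): not NE [P1→A gives 11>6; P2→P gives 6>1]
(B,Q,Y): not NE [P1→C gives 3>1; P3→X gives 8>6]
(B,Q,Z): not NE [P2→P gives 9>5; P3→X gives 8>2]
(B,R,X): not NE [P1→A gives 9>4; P2→P gives 6>3]
(B,R,Y): not NE [P1→C gives 7>5; P2→Q gives 7>1; P3→X gives 9>7]
(B,R,Z): not NE [P2→P gives 9>1; P3→X gives 9>5]
(C,P,X): not NE [P1→A gives 2>1; P2→R gives 7>3]
(C,P,Y): not NE [P2→R gives 8>4; P3→X gives 8>4]
(C,P,Z): not NE [P1→A gives 7>0; P3→X gives 8>1]
(C,Q,X): not NE [P1→A gives 11>9]
(C,Q,Y): not NE [P2→R gives 8>7; P3→X gives 4>3]
(C,Q,Z): not NE [P1→B gives 7>4; P2→P gives 7>0; P3→X gives 4>2]
(C,R,X): not NE [P1→A gives 9>7]
(C,R,Y): not NE [P3→X gives 10>9]
(C,R,Z): not NE [P1→B gives 5>1; P2→P gives 7>1; P3→X gives 10>1]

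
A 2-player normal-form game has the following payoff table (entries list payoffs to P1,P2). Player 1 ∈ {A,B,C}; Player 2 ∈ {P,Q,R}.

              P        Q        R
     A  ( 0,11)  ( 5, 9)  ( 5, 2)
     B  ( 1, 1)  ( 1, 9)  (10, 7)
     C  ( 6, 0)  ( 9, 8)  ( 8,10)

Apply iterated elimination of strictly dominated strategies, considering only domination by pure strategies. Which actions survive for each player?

P1 drop A (C beats it: P:6>0 Q:9>5 R:8>5)
P2 drop P (Q beats it: B:9>1 C:8>0)
P1→{B,C} P2→{Q,R}

IESDS → P1:{B,C} P2:{Q,R}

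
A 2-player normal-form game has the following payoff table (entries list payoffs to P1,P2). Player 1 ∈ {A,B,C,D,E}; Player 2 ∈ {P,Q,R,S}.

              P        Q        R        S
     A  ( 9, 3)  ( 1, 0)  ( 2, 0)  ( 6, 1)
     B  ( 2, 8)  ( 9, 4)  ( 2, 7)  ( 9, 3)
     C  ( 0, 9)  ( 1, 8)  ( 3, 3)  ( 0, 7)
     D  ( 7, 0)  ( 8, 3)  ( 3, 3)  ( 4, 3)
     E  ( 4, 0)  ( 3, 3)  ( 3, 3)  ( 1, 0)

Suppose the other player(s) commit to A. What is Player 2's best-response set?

P2 best: {P}

u_2(P vs A) = 3
u_2(Q vs A) = 0
u_2(R vs A) = 0
u_2(S vs A) = 1
max payoff 3 at {P}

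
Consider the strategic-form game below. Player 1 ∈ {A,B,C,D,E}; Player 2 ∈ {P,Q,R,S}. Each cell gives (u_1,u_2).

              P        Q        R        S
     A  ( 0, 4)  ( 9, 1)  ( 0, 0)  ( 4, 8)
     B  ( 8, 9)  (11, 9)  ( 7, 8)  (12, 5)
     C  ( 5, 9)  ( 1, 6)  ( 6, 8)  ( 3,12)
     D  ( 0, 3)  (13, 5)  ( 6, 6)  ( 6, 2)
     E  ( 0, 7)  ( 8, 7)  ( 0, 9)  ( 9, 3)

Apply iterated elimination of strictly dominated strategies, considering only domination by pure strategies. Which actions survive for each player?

Survivors P1:{B,D} P2:{P,Q,R}

P1 drop A (B beats it: P:8>0 Q:11>9 R:7>0 S:12>4)
P1 drop C (B beats it: P:8>5 Q:11>1 R:7>6 S:12>3)
P1 drop E (B beats it: P:8>0 Q:11>8 R:7>0 S:12>9)
P2 drop S (P beats it: B:9>5 D:3>2)
P1→{B,D} P2→{P,Q,R}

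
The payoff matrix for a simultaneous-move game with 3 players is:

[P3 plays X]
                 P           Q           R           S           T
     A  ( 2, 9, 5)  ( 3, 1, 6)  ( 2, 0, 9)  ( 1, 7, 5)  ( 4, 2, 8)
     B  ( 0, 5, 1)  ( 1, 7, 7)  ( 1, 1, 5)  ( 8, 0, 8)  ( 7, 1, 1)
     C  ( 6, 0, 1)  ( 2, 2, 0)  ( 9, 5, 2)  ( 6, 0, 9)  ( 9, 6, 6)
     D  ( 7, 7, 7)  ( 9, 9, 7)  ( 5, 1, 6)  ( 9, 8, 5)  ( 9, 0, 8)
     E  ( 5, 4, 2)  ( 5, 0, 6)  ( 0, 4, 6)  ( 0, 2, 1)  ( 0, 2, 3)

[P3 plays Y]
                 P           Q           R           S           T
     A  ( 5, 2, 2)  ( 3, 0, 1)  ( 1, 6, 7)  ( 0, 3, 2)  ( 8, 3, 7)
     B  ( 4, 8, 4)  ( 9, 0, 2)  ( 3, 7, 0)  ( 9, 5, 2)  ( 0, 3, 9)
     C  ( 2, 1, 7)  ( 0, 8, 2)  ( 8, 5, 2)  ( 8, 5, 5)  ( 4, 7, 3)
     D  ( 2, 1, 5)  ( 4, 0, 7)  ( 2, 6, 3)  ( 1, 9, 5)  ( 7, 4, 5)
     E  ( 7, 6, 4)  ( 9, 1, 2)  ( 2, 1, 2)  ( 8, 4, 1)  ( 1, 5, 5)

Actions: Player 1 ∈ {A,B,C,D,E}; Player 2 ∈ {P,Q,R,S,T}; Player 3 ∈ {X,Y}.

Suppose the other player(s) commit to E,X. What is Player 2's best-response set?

argmax u_2 = {P,R}

u_2(P vs E,X) = 4
u_2(Q vs E,X) = 0
u_2(R vs E,X) = 4
u_2(S vs E,X) = 2
u_2(T vs E,X) = 2
max payoff 4 at {P,R}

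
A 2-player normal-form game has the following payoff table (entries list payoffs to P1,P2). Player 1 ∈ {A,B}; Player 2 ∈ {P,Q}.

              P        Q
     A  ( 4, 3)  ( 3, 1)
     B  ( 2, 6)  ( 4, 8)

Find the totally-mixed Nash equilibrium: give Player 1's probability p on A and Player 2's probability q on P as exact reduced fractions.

(p,q) = (1/2, 1/3)

P1 indiff ⇒ q·4+(1-q)·3 = q·2+(1-q)·4 ⇒ q(2) = (1-q)(1) ⇒ q = 1/3
P2 indiff ⇒ p·3+(1-p)·6 = p·1+(1-p)·8 ⇒ p(2) = (1-p)(2) ⇒ p = 1/2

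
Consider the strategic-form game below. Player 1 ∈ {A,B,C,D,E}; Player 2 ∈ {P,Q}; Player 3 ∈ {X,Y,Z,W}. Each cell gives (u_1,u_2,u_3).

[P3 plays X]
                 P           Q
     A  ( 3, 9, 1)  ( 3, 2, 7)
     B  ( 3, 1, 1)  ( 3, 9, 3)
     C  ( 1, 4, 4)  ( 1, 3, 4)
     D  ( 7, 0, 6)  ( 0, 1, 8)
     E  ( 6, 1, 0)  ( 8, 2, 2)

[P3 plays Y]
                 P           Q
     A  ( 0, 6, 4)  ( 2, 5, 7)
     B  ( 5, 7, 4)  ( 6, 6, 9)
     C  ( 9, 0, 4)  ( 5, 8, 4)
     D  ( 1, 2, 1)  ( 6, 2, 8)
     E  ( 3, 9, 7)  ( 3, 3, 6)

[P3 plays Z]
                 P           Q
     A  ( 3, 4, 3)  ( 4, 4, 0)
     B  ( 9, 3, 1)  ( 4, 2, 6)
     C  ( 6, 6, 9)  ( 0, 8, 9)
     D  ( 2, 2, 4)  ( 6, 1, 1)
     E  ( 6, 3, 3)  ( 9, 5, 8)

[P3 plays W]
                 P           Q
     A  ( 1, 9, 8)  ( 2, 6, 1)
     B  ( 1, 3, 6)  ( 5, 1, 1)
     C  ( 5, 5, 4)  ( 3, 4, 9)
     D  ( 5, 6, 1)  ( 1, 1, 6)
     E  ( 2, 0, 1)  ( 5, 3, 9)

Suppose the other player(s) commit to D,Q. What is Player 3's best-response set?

P3 best: {X,Y}

u_3(X vs D,Q) = 8
u_3(Y vs D,Q) = 8
u_3(Z vs D,Q) = 1
u_3(W vs D,Q) = 6
max payoff 8 at {X,Y}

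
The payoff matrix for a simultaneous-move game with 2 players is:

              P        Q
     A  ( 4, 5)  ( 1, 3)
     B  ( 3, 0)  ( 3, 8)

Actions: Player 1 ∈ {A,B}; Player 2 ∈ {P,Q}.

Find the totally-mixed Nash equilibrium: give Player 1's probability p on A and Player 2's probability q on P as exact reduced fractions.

P1 indiff ⇒ q·4+(1-q)·1 = q·3+(1-q)·3 ⇒ q(1) = (1-q)(2) ⇒ q = 2/3
P2 indiff ⇒ p·5+(1-p)·0 = p·3+(1-p)·8 ⇒ p(2) = (1-p)(8) ⇒ p = 4/5

p=4/5, q=2/3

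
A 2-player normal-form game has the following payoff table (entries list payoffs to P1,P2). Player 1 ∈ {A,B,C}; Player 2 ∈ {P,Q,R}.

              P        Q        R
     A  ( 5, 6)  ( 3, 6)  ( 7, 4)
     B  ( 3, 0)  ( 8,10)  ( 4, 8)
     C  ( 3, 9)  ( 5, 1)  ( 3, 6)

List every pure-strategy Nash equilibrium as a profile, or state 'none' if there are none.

(A,P): NE
(A,Q): not NE [P1→B gives 8>3]
(A,R): not NE [P2→Q gives 6>4]
(B,P): not NE [P1→A gives 5>3; P2→Q gives 10>0]
(B,Q): NE
(B,R): not NE [P1→A gives 7>4; P2→Q gives 10>8]
(C,P): not NE [P1→A gives 5>3]
(C,Q): not NE [P1→B gives 8>5; P2→P gives 9>1]
(C,R): not NE [P1→A gives 7>3; P2→P gives 9>6]

Nash profiles: (A,P), (B,Q)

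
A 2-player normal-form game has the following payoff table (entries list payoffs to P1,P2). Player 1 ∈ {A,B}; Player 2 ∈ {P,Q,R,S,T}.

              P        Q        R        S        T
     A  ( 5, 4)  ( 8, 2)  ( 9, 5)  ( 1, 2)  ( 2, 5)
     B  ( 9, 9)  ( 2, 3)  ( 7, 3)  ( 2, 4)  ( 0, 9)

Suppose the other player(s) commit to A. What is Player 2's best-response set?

u_2(P vs A) = 4
u_2(Q vs A) = 2
u_2(R vs A) = 5
u_2(S vs A) = 2
u_2(T vs A) = 5
max payoff 5 at {R,T}

argmax u_2 = {R,T}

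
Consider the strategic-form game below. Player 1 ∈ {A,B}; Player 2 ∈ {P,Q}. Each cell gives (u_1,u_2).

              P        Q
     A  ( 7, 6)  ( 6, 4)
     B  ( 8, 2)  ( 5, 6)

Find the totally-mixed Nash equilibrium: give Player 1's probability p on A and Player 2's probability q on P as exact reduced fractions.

(p,q) = (2/3, 1/2)

P1 indiff ⇒ q·7+(1-q)·6 = q·8+(1-q)·5 ⇒ q(-1) = (1-q)(-1) ⇒ q = 1/2
P2 indiff ⇒ p·6+(1-p)·2 = p·4+(1-p)·6 ⇒ p(2) = (1-p)(4) ⇒ p = 2/3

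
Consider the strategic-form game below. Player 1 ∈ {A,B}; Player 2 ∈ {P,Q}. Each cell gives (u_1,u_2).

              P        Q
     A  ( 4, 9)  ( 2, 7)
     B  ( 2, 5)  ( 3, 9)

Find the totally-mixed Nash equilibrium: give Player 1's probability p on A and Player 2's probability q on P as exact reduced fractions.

(p,q) = (2/3, 1/3)

P1 indiff ⇒ q·4+(1-q)·2 = q·2+(1-q)·3 ⇒ q(2) = (1-q)(1) ⇒ q = 1/3
P2 indiff ⇒ p·9+(1-p)·5 = p·7+(1-p)·9 ⇒ p(2) = (1-p)(4) ⇒ p = 2/3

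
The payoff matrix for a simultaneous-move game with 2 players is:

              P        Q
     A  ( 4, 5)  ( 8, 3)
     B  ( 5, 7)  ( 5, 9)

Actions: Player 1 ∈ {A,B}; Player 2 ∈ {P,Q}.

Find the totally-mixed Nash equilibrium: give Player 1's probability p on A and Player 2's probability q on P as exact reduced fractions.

P1 indiff ⇒ q·4+(1-q)·8 = q·5+(1-q)·5 ⇒ q(-1) = (1-q)(-3) ⇒ q = 3/4
P2 indiff ⇒ p·5+(1-p)·7 = p·3+(1-p)·9 ⇒ p(2) = (1-p)(2) ⇒ p = 1/2

p=1/2, q=3/4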